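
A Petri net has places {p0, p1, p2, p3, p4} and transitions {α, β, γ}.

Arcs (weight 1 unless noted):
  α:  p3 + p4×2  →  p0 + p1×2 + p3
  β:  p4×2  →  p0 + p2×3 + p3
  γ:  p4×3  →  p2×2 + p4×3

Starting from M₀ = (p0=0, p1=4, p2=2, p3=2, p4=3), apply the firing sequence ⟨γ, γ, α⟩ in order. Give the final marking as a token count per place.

(p0=1, p1=6, p2=6, p3=2, p4=1)

step 1: fire γ:  (p0=0, p1=4, p2=2, p3=2, p4=3) → (p0=0, p1=4, p2=4, p3=2, p4=3)
step 2: fire γ:  (p0=0, p1=4, p2=4, p3=2, p4=3) → (p0=0, p1=4, p2=6, p3=2, p4=3)
step 3: fire α:  (p0=0, p1=4, p2=6, p3=2, p4=3) → (p0=1, p1=6, p2=6, p3=2, p4=1)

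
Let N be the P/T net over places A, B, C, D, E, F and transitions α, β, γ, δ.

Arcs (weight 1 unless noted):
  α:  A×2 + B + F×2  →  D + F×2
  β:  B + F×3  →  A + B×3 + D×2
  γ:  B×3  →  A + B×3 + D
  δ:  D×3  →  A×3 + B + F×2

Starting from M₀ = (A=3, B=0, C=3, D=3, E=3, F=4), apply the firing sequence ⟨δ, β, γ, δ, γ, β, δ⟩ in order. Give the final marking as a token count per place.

step 1: fire δ:  (A=3, B=0, C=3, D=3, E=3, F=4) → (A=6, B=1, C=3, D=0, E=3, F=6)
step 2: fire β:  (A=6, B=1, C=3, D=0, E=3, F=6) → (A=7, B=3, C=3, D=2, E=3, F=3)
step 3: fire γ:  (A=7, B=3, C=3, D=2, E=3, F=3) → (A=8, B=3, C=3, D=3, E=3, F=3)
step 4: fire δ:  (A=8, B=3, C=3, D=3, E=3, F=3) → (A=11, B=4, C=3, D=0, E=3, F=5)
step 5: fire γ:  (A=11, B=4, C=3, D=0, E=3, F=5) → (A=12, B=4, C=3, D=1, E=3, F=5)
step 6: fire β:  (A=12, B=4, C=3, D=1, E=3, F=5) → (A=13, B=6, C=3, D=3, E=3, F=2)
step 7: fire δ:  (A=13, B=6, C=3, D=3, E=3, F=2) → (A=16, B=7, C=3, D=0, E=3, F=4)

(A=16, B=7, C=3, D=0, E=3, F=4)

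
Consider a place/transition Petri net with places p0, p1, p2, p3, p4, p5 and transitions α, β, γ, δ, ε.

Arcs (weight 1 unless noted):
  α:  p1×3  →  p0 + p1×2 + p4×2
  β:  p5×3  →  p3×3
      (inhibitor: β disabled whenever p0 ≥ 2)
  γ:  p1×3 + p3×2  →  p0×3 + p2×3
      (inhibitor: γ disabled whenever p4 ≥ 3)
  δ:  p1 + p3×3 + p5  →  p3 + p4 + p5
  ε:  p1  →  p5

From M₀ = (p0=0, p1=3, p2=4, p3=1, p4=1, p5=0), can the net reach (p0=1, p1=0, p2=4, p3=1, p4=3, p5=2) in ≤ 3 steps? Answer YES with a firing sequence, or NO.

YES — reachable via ⟨α, ε, ε⟩ (3 firings)

step 1: fire α:  (p0=0, p1=3, p2=4, p3=1, p4=1, p5=0) → (p0=1, p1=2, p2=4, p3=1, p4=3, p5=0)
step 2: fire ε:  (p0=1, p1=2, p2=4, p3=1, p4=3, p5=0) → (p0=1, p1=1, p2=4, p3=1, p4=3, p5=1)
step 3: fire ε:  (p0=1, p1=1, p2=4, p3=1, p4=3, p5=1) → (p0=1, p1=0, p2=4, p3=1, p4=3, p5=2)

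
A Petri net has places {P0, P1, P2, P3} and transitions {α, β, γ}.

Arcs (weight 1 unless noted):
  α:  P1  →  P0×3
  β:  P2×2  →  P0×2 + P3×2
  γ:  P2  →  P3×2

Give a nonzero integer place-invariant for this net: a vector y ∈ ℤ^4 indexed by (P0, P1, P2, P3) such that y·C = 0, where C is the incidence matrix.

Incidence matrix C (rows=places, cols=transitions):
        α    β    γ
   P0   3    2    0
   P1  -1    0    0
   P2   0   -2   -1
   P3   0    2    2

Candidate y = [1, 3, 2, 1]; check y·C column-wise:
  col α: 1·3 + 3·-1 + 2·0 + 1·0 = 0
  col β: 1·2 + 3·0 + 2·-2 + 1·2 = 0
  col γ: 1·0 + 3·0 + 2·-1 + 1·2 = 0

y = (P0:1, P1:3, P2:2, P3:1)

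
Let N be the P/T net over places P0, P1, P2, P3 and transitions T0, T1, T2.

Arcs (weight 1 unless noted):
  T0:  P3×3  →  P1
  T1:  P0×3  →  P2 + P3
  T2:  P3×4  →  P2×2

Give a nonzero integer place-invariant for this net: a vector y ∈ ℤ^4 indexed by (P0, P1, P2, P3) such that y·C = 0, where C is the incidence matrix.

y = (P0:1, P1:3, P2:2, P3:1)

Incidence matrix C (rows=places, cols=transitions):
       T0   T1   T2
   P0   0   -3    0
   P1   1    0    0
   P2   0    1    2
   P3  -3    1   -4

Candidate y = [1, 3, 2, 1]; check y·C column-wise:
  col T0: 1·0 + 3·1 + 2·0 + 1·-3 = 0
  col T1: 1·-3 + 3·0 + 2·1 + 1·1 = 0
  col T2: 1·0 + 3·0 + 2·2 + 1·-4 = 0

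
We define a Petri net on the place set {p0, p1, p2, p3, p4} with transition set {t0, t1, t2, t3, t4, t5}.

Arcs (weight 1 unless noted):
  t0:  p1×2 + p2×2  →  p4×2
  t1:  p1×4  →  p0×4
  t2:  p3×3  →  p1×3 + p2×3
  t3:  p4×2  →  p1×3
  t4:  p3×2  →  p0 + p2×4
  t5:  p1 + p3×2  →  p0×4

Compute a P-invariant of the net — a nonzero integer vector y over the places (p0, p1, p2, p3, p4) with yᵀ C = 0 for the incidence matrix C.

Incidence matrix C (rows=places, cols=transitions):
       t0   t1   t2   t3   t4   t5
   p0   0    4    0    0    1    4
   p1  -2   -4    3    3    0   -1
   p2  -2    0    3    0    4    0
   p3   0    0   -3    0   -2   -2
   p4   2    0    0   -2    0    0

Candidate y = [2, 2, 1, 3, 3]; check y·C column-wise:
  col t0: 2·0 + 2·-2 + 1·-2 + 3·0 + 3·2 = 0
  col t1: 2·4 + 2·-4 + 1·0 + 3·0 + 3·0 = 0
  col t2: 2·0 + 2·3 + 1·3 + 3·-3 + 3·0 = 0
  col t3: 2·0 + 2·3 + 1·0 + 3·0 + 3·-2 = 0
  col t4: 2·1 + 2·0 + 1·4 + 3·-2 + 3·0 = 0
  col t5: 2·4 + 2·-1 + 1·0 + 3·-2 + 3·0 = 0

y = (p0:2, p1:2, p2:1, p3:3, p4:3)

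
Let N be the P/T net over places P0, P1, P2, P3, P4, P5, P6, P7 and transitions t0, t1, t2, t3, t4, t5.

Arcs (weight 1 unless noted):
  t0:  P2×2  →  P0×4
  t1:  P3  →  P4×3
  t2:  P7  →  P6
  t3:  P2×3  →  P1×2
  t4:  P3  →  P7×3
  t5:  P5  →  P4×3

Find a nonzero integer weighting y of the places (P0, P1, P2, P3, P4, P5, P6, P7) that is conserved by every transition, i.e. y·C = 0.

Incidence matrix C (rows=places, cols=transitions):
       t0   t1   t2   t3   t4   t5
   P0   4    0    0    0    0    0
   P1   0    0    0    2    0    0
   P2  -2    0    0   -3    0    0
   P3   0   -1    0    0   -1    0
   P4   0    3    0    0    0    3
   P5   0    0    0    0    0   -1
   P6   0    0    1    0    0    0
   P7   0    0   -1    0    3    0

Candidate y = [1, 3, 2, 0, 0, 0, 0, 0]; check y·C column-wise:
  col t0: 1·4 + 3·0 + 2·-2 = 0
  col t1: 1·0 + 3·0 + 2·0 + 0·-1 + 0·3 = 0
  col t2: 1·0 + 3·0 + 2·0 + 0·1 + 0·-1 = 0
  col t3: 1·0 + 3·2 + 2·-3 = 0
  col t4: 1·0 + 3·0 + 2·0 + 0·-1 + 0·3 = 0
  col t5: 1·0 + 3·0 + 2·0 + 0·3 + 0·-1 = 0

y = (P0:1, P1:3, P2:2, P3:0, P4:0, P5:0, P6:0, P7:0)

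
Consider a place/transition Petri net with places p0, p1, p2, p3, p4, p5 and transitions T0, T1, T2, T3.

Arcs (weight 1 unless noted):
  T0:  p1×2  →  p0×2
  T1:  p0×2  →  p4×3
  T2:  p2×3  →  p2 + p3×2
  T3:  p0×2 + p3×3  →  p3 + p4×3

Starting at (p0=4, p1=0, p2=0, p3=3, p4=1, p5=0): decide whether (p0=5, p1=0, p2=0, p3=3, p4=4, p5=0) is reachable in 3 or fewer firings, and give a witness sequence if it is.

NO — not reachable within 3 firings

depth 0: 1 marking
depth 1: 3 markings reached so far
depth 2: 5 markings reached so far
depth 3: 5 markings reached so far
(frontier empty at depth 3; search complete)
target is not among the 5 markings reachable within 3 steps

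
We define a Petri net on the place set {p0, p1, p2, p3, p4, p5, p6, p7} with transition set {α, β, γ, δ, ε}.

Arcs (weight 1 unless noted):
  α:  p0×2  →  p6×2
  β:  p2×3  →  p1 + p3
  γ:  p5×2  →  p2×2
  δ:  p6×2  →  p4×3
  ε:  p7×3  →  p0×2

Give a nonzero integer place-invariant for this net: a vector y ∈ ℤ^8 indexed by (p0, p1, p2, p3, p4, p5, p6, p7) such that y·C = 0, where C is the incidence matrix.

y = (p0:0, p1:1, p2:0, p3:-1, p4:0, p5:0, p6:0, p7:0)

Incidence matrix C (rows=places, cols=transitions):
        α    β    γ    δ    ε
   p0  -2    0    0    0    2
   p1   0    1    0    0    0
   p2   0   -3    2    0    0
   p3   0    1    0    0    0
   p4   0    0    0    3    0
   p5   0    0   -2    0    0
   p6   2    0    0   -2    0
   p7   0    0    0    0   -3

Candidate y = [0, 1, 0, -1, 0, 0, 0, 0]; check y·C column-wise:
  col α: 0·-2 + 1·0 + -1·0 + 0·2 = 0
  col β: 1·1 + 0·-3 + -1·1 = 0
  col γ: 1·0 + 0·2 + -1·0 + 0·-2 = 0
  col δ: 1·0 + -1·0 + 0·3 + 0·-2 = 0
  col ε: 0·2 + 1·0 + -1·0 + 0·-3 = 0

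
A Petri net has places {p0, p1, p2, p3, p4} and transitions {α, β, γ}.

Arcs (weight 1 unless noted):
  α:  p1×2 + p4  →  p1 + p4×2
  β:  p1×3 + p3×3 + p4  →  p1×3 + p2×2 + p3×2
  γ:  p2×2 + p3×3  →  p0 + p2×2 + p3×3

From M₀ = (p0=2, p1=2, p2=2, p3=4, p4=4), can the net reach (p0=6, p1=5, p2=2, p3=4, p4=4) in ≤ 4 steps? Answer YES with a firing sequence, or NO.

depth 0: 1 marking
depth 1: 3 markings reached so far
depth 2: 5 markings reached so far
depth 3: 7 markings reached so far
depth 4: 9 markings reached so far
target is not among the 9 markings reachable within 4 steps

NO — not reachable within 4 firings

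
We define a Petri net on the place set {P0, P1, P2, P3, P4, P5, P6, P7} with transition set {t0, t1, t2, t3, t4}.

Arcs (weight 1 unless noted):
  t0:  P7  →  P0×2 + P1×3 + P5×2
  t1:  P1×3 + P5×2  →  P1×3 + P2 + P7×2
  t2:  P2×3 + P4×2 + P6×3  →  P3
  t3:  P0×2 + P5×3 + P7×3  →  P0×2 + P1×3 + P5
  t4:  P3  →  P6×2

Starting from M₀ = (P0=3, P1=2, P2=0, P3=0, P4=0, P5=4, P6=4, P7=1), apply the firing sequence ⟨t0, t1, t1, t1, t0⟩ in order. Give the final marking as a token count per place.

step 1: fire t0:  (P0=3, P1=2, P2=0, P3=0, P4=0, P5=4, P6=4, P7=1) → (P0=5, P1=5, P2=0, P3=0, P4=0, P5=6, P6=4, P7=0)
step 2: fire t1:  (P0=5, P1=5, P2=0, P3=0, P4=0, P5=6, P6=4, P7=0) → (P0=5, P1=5, P2=1, P3=0, P4=0, P5=4, P6=4, P7=2)
step 3: fire t1:  (P0=5, P1=5, P2=1, P3=0, P4=0, P5=4, P6=4, P7=2) → (P0=5, P1=5, P2=2, P3=0, P4=0, P5=2, P6=4, P7=4)
step 4: fire t1:  (P0=5, P1=5, P2=2, P3=0, P4=0, P5=2, P6=4, P7=4) → (P0=5, P1=5, P2=3, P3=0, P4=0, P5=0, P6=4, P7=6)
step 5: fire t0:  (P0=5, P1=5, P2=3, P3=0, P4=0, P5=0, P6=4, P7=6) → (P0=7, P1=8, P2=3, P3=0, P4=0, P5=2, P6=4, P7=5)

(P0=7, P1=8, P2=3, P3=0, P4=0, P5=2, P6=4, P7=5)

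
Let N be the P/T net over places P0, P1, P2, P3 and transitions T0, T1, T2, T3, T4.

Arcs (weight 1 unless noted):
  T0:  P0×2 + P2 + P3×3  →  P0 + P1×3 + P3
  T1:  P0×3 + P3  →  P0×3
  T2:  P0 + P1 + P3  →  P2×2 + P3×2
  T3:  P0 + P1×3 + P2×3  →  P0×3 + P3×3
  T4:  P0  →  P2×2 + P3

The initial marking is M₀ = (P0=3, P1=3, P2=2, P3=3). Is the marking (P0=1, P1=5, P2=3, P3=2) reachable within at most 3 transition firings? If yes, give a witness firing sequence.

YES — reachable via ⟨T0, T2⟩ (2 firings)

step 1: fire T0:  (P0=3, P1=3, P2=2, P3=3) → (P0=2, P1=6, P2=1, P3=1)
step 2: fire T2:  (P0=2, P1=6, P2=1, P3=1) → (P0=1, P1=5, P2=3, P3=2)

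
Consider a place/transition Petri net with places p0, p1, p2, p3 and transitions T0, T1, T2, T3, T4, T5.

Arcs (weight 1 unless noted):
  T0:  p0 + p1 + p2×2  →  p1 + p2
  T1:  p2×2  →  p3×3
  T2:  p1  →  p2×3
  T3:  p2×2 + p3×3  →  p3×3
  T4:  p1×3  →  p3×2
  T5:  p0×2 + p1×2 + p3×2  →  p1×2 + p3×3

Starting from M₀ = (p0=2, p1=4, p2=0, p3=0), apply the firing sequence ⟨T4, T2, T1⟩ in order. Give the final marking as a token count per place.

step 1: fire T4:  (p0=2, p1=4, p2=0, p3=0) → (p0=2, p1=1, p2=0, p3=2)
step 2: fire T2:  (p0=2, p1=1, p2=0, p3=2) → (p0=2, p1=0, p2=3, p3=2)
step 3: fire T1:  (p0=2, p1=0, p2=3, p3=2) → (p0=2, p1=0, p2=1, p3=5)

(p0=2, p1=0, p2=1, p3=5)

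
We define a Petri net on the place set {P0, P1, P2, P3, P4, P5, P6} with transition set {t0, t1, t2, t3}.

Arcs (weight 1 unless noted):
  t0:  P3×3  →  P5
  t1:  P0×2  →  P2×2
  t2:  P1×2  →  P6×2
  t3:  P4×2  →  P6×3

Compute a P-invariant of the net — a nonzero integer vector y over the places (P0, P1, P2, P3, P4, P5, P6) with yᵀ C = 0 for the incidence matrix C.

y = (P0:1, P1:0, P2:1, P3:0, P4:0, P5:0, P6:0)

Incidence matrix C (rows=places, cols=transitions):
       t0   t1   t2   t3
   P0   0   -2    0    0
   P1   0    0   -2    0
   P2   0    2    0    0
   P3  -3    0    0    0
   P4   0    0    0   -2
   P5   1    0    0    0
   P6   0    0    2    3

Candidate y = [1, 0, 1, 0, 0, 0, 0]; check y·C column-wise:
  col t0: 1·0 + 1·0 + 0·-3 + 0·1 = 0
  col t1: 1·-2 + 1·2 = 0
  col t2: 1·0 + 0·-2 + 1·0 + 0·2 = 0
  col t3: 1·0 + 1·0 + 0·-2 + 0·3 = 0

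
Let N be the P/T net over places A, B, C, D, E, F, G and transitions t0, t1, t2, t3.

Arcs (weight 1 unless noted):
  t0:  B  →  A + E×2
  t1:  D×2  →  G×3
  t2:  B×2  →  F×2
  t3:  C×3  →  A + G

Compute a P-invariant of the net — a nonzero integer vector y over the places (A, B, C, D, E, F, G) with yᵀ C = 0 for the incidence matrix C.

Incidence matrix C (rows=places, cols=transitions):
       t0   t1   t2   t3
    A   1    0    0    1
    B  -1    0   -2    0
    C   0    0    0   -3
    D   0   -2    0    0
    E   2    0    0    0
    F   0    0    2    0
    G   0    3    0    1

Candidate y = [6, 0, 2, 0, -3, 0, 0]; check y·C column-wise:
  col t0: 6·1 + 0·-1 + 2·0 + -3·2 = 0
  col t1: 6·0 + 2·0 + 0·-2 + -3·0 + 0·3 = 0
  col t2: 6·0 + 0·-2 + 2·0 + -3·0 + 0·2 = 0
  col t3: 6·1 + 2·-3 + -3·0 + 0·1 = 0

y = (A:6, B:0, C:2, D:0, E:-3, F:0, G:0)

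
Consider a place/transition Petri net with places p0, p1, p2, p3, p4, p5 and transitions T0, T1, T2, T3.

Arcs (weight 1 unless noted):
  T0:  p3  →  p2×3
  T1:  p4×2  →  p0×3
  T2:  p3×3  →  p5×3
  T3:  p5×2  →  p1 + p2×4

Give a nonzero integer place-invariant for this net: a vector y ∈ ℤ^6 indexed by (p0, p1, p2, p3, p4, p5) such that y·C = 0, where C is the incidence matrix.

y = (p0:2, p1:0, p2:0, p3:0, p4:3, p5:0)

Incidence matrix C (rows=places, cols=transitions):
       T0   T1   T2   T3
   p0   0    3    0    0
   p1   0    0    0    1
   p2   3    0    0    4
   p3  -1    0   -3    0
   p4   0   -2    0    0
   p5   0    0    3   -2

Candidate y = [2, 0, 0, 0, 3, 0]; check y·C column-wise:
  col T0: 2·0 + 0·3 + 0·-1 + 3·0 = 0
  col T1: 2·3 + 3·-2 = 0
  col T2: 2·0 + 0·-3 + 3·0 + 0·3 = 0
  col T3: 2·0 + 0·1 + 0·4 + 3·0 + 0·-2 = 0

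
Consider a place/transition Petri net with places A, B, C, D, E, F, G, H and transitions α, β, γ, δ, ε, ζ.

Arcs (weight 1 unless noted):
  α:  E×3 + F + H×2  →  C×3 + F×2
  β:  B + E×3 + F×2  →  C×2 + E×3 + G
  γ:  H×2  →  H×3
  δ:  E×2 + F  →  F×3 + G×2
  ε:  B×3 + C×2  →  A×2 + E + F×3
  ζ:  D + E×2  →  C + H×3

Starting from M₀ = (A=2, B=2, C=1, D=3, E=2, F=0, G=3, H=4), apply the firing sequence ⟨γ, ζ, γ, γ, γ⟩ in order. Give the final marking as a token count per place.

(A=2, B=2, C=2, D=2, E=0, F=0, G=3, H=11)

step 1: fire γ:  (A=2, B=2, C=1, D=3, E=2, F=0, G=3, H=4) → (A=2, B=2, C=1, D=3, E=2, F=0, G=3, H=5)
step 2: fire ζ:  (A=2, B=2, C=1, D=3, E=2, F=0, G=3, H=5) → (A=2, B=2, C=2, D=2, E=0, F=0, G=3, H=8)
step 3: fire γ:  (A=2, B=2, C=2, D=2, E=0, F=0, G=3, H=8) → (A=2, B=2, C=2, D=2, E=0, F=0, G=3, H=9)
step 4: fire γ:  (A=2, B=2, C=2, D=2, E=0, F=0, G=3, H=9) → (A=2, B=2, C=2, D=2, E=0, F=0, G=3, H=10)
step 5: fire γ:  (A=2, B=2, C=2, D=2, E=0, F=0, G=3, H=10) → (A=2, B=2, C=2, D=2, E=0, F=0, G=3, H=11)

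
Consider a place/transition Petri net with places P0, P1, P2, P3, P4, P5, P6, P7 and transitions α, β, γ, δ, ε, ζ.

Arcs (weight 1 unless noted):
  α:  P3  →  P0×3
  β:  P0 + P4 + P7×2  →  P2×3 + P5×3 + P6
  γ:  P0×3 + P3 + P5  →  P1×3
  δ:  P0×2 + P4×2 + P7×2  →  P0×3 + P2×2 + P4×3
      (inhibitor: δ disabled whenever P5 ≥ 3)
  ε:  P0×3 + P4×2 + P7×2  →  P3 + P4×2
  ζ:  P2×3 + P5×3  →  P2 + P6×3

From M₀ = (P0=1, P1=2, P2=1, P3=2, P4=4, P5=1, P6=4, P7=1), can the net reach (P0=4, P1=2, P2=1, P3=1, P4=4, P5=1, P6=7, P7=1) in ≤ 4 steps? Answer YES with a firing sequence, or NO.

NO — not reachable within 4 firings

depth 0: 1 marking
depth 1: 2 markings reached so far
depth 2: 4 markings reached so far
depth 3: 4 markings reached so far
(frontier empty at depth 3; search complete)
target is not among the 4 markings reachable within 4 steps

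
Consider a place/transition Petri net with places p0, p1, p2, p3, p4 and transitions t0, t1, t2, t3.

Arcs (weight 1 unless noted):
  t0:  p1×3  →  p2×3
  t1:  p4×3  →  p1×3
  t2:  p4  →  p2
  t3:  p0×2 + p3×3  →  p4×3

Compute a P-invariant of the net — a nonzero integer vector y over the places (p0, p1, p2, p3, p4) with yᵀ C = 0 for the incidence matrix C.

Incidence matrix C (rows=places, cols=transitions):
       t0   t1   t2   t3
   p0   0    0    0   -2
   p1  -3    3    0    0
   p2   3    0    1    0
   p3   0    0    0   -3
   p4   0   -3   -1    3

Candidate y = [3, 0, 0, -2, 0]; check y·C column-wise:
  col t0: 3·0 + 0·-3 + 0·3 + -2·0 = 0
  col t1: 3·0 + 0·3 + -2·0 + 0·-3 = 0
  col t2: 3·0 + 0·1 + -2·0 + 0·-1 = 0
  col t3: 3·-2 + -2·-3 + 0·3 = 0

y = (p0:3, p1:0, p2:0, p3:-2, p4:0)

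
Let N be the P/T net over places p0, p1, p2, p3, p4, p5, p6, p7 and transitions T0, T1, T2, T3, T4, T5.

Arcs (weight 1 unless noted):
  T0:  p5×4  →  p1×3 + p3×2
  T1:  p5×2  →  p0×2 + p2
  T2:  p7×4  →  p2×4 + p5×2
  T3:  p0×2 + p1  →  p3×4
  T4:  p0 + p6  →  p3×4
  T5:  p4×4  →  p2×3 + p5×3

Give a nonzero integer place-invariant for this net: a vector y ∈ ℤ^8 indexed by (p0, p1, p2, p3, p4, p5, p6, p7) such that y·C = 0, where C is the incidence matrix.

Incidence matrix C (rows=places, cols=transitions):
       T0   T1   T2   T3   T4   T5
   p0   0    2    0   -2   -1    0
   p1   3    0    0   -1    0    0
   p2   0    1    4    0    0    3
   p3   2    0    0    4    4    0
   p4   0    0    0    0    0   -4
   p5  -4   -2    2    0    0    3
   p6   0    0    0    0   -1    0
   p7   0    0   -4    0    0    0

Candidate y = [70, 44, -28, 46, 21, 56, 114, 0]; check y·C column-wise:
  col T0: 70·0 + 44·3 + -28·0 + 46·2 + 21·0 + 56·-4 + 114·0 = 0
  col T1: 70·2 + 44·0 + -28·1 + 46·0 + 21·0 + 56·-2 + 114·0 = 0
  col T2: 70·0 + 44·0 + -28·4 + 46·0 + 21·0 + 56·2 + 114·0 + 0·-4 = 0
  col T3: 70·-2 + 44·-1 + -28·0 + 46·4 + 21·0 + 56·0 + 114·0 = 0
  col T4: 70·-1 + 44·0 + -28·0 + 46·4 + 21·0 + 56·0 + 114·-1 = 0
  col T5: 70·0 + 44·0 + -28·3 + 46·0 + 21·-4 + 56·3 + 114·0 = 0

y = (p0:70, p1:44, p2:-28, p3:46, p4:21, p5:56, p6:114, p7:0)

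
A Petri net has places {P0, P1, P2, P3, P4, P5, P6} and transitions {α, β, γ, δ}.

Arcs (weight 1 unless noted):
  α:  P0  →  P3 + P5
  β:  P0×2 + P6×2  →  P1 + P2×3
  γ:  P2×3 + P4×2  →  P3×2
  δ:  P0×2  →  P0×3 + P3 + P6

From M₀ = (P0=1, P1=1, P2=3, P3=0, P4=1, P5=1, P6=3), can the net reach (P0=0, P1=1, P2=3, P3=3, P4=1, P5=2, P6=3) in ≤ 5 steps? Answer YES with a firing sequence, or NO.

depth 0: 1 marking
depth 1: 2 markings reached so far
depth 2: 2 markings reached so far
(frontier empty at depth 2; search complete)
target is not among the 2 markings reachable within 5 steps

NO — not reachable within 5 firings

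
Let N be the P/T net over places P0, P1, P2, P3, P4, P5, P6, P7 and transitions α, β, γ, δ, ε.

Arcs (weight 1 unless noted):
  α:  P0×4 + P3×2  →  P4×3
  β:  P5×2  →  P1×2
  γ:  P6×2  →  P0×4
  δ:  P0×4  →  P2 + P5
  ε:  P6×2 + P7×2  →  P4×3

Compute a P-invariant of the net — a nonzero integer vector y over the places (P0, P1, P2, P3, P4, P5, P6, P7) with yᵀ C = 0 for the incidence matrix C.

Incidence matrix C (rows=places, cols=transitions):
        α    β    γ    δ    ε
   P0  -4    0    4   -4    0
   P1   0    2    0    0    0
   P2   0    0    0    1    0
   P3  -2    0    0    0    0
   P4   3    0    0    0    3
   P5   0   -2    0    1    0
   P6   0    0   -2    0   -2
   P7   0    0    0    0   -2

Candidate y = [0, 1, -1, 0, 0, 1, 0, 0]; check y·C column-wise:
  col α: 0·-4 + 1·0 + -1·0 + 0·-2 + 0·3 + 1·0 = 0
  col β: 1·2 + -1·0 + 1·-2 = 0
  col γ: 0·4 + 1·0 + -1·0 + 1·0 + 0·-2 = 0
  col δ: 0·-4 + 1·0 + -1·1 + 1·1 = 0
  col ε: 1·0 + -1·0 + 0·3 + 1·0 + 0·-2 + 0·-2 = 0

y = (P0:0, P1:1, P2:-1, P3:0, P4:0, P5:1, P6:0, P7:0)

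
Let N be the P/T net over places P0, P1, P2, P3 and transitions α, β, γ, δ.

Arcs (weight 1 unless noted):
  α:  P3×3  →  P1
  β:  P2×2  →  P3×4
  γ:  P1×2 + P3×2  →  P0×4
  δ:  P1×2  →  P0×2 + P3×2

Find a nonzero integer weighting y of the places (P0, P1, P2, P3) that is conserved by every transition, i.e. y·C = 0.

Incidence matrix C (rows=places, cols=transitions):
        α    β    γ    δ
   P0   0    0    4    2
   P1   1    0   -2   -2
   P2   0   -2    0    0
   P3  -3    4   -2    2

Candidate y = [2, 3, 2, 1]; check y·C column-wise:
  col α: 2·0 + 3·1 + 2·0 + 1·-3 = 0
  col β: 2·0 + 3·0 + 2·-2 + 1·4 = 0
  col γ: 2·4 + 3·-2 + 2·0 + 1·-2 = 0
  col δ: 2·2 + 3·-2 + 2·0 + 1·2 = 0

y = (P0:2, P1:3, P2:2, P3:1)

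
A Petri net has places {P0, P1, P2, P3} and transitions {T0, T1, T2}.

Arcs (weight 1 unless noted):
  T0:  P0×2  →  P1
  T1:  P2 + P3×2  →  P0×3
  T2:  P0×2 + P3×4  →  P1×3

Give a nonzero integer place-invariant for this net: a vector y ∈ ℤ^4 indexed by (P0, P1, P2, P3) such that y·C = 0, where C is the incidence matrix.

Incidence matrix C (rows=places, cols=transitions):
       T0   T1   T2
   P0  -2    3   -2
   P1   1    0    3
   P2   0   -1    0
   P3   0   -2   -4

Candidate y = [1, 2, 1, 1]; check y·C column-wise:
  col T0: 1·-2 + 2·1 + 1·0 + 1·0 = 0
  col T1: 1·3 + 2·0 + 1·-1 + 1·-2 = 0
  col T2: 1·-2 + 2·3 + 1·0 + 1·-4 = 0

y = (P0:1, P1:2, P2:1, P3:1)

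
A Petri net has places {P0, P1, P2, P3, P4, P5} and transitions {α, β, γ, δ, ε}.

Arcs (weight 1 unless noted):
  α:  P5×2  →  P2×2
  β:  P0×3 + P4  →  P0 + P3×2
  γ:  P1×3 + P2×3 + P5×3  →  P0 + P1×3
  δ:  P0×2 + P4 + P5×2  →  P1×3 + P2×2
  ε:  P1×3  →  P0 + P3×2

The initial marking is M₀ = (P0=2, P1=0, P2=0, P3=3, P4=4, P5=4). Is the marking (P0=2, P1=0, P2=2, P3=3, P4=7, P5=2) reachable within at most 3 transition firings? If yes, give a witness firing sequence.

NO — not reachable within 3 firings

depth 0: 1 marking
depth 1: 3 markings reached so far
depth 2: 6 markings reached so far
depth 3: 7 markings reached so far
target is not among the 7 markings reachable within 3 steps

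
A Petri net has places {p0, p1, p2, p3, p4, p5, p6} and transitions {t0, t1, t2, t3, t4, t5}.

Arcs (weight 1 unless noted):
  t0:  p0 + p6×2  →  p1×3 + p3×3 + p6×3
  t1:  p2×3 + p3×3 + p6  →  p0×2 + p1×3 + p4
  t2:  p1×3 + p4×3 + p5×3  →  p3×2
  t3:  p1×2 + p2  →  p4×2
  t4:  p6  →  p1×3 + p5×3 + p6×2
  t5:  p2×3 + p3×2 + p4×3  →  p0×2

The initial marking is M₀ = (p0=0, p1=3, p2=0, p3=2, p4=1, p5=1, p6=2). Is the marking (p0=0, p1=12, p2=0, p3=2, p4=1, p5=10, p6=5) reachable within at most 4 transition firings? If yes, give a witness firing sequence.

step 1: fire t4:  (p0=0, p1=3, p2=0, p3=2, p4=1, p5=1, p6=2) → (p0=0, p1=6, p2=0, p3=2, p4=1, p5=4, p6=3)
step 2: fire t4:  (p0=0, p1=6, p2=0, p3=2, p4=1, p5=4, p6=3) → (p0=0, p1=9, p2=0, p3=2, p4=1, p5=7, p6=4)
step 3: fire t4:  (p0=0, p1=9, p2=0, p3=2, p4=1, p5=7, p6=4) → (p0=0, p1=12, p2=0, p3=2, p4=1, p5=10, p6=5)

YES — reachable via ⟨t4, t4, t4⟩ (3 firings)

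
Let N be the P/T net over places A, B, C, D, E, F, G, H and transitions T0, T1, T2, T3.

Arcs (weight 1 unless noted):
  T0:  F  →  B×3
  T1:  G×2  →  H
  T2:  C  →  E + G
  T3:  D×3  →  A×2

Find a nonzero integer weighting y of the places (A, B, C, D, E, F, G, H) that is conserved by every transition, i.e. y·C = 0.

y = (A:3, B:0, C:0, D:2, E:0, F:0, G:0, H:0)

Incidence matrix C (rows=places, cols=transitions):
       T0   T1   T2   T3
    A   0    0    0    2
    B   3    0    0    0
    C   0    0   -1    0
    D   0    0    0   -3
    E   0    0    1    0
    F  -1    0    0    0
    G   0   -2    1    0
    H   0    1    0    0

Candidate y = [3, 0, 0, 2, 0, 0, 0, 0]; check y·C column-wise:
  col T0: 3·0 + 0·3 + 2·0 + 0·-1 = 0
  col T1: 3·0 + 2·0 + 0·-2 + 0·1 = 0
  col T2: 3·0 + 0·-1 + 2·0 + 0·1 + 0·1 = 0
  col T3: 3·2 + 2·-3 = 0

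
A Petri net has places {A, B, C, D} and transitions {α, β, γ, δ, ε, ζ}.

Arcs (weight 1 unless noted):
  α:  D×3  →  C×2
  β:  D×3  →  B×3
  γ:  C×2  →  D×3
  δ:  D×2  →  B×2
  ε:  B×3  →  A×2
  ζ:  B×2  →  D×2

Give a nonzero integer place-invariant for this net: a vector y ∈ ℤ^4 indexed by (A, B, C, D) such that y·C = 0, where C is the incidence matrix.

Incidence matrix C (rows=places, cols=transitions):
        α    β    γ    δ    ε    ζ
    A   0    0    0    0    2    0
    B   0    3    0    2   -3   -2
    C   2    0   -2    0    0    0
    D  -3   -3    3   -2    0    2

Candidate y = [3, 2, 3, 2]; check y·C column-wise:
  col α: 3·0 + 2·0 + 3·2 + 2·-3 = 0
  col β: 3·0 + 2·3 + 3·0 + 2·-3 = 0
  col γ: 3·0 + 2·0 + 3·-2 + 2·3 = 0
  col δ: 3·0 + 2·2 + 3·0 + 2·-2 = 0
  col ε: 3·2 + 2·-3 + 3·0 + 2·0 = 0
  col ζ: 3·0 + 2·-2 + 3·0 + 2·2 = 0

y = (A:3, B:2, C:3, D:2)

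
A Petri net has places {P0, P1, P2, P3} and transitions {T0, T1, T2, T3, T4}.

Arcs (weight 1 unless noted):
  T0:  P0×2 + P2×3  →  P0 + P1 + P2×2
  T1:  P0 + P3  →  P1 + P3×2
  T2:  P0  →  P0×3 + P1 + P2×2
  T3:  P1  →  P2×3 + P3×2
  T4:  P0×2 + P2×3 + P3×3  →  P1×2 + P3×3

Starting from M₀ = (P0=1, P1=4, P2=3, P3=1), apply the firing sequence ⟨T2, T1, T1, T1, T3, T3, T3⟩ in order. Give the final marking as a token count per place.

step 1: fire T2:  (P0=1, P1=4, P2=3, P3=1) → (P0=3, P1=5, P2=5, P3=1)
step 2: fire T1:  (P0=3, P1=5, P2=5, P3=1) → (P0=2, P1=6, P2=5, P3=2)
step 3: fire T1:  (P0=2, P1=6, P2=5, P3=2) → (P0=1, P1=7, P2=5, P3=3)
step 4: fire T1:  (P0=1, P1=7, P2=5, P3=3) → (P0=0, P1=8, P2=5, P3=4)
step 5: fire T3:  (P0=0, P1=8, P2=5, P3=4) → (P0=0, P1=7, P2=8, P3=6)
step 6: fire T3:  (P0=0, P1=7, P2=8, P3=6) → (P0=0, P1=6, P2=11, P3=8)
step 7: fire T3:  (P0=0, P1=6, P2=11, P3=8) → (P0=0, P1=5, P2=14, P3=10)

(P0=0, P1=5, P2=14, P3=10)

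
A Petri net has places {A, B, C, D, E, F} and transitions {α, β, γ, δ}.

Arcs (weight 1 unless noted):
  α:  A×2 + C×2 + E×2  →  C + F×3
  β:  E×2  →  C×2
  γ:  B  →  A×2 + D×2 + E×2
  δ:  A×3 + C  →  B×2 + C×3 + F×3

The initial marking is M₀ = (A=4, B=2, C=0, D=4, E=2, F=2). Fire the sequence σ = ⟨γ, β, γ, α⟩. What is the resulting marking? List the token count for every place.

(A=6, B=0, C=1, D=8, E=2, F=5)

step 1: fire γ:  (A=4, B=2, C=0, D=4, E=2, F=2) → (A=6, B=1, C=0, D=6, E=4, F=2)
step 2: fire β:  (A=6, B=1, C=0, D=6, E=4, F=2) → (A=6, B=1, C=2, D=6, E=2, F=2)
step 3: fire γ:  (A=6, B=1, C=2, D=6, E=2, F=2) → (A=8, B=0, C=2, D=8, E=4, F=2)
step 4: fire α:  (A=8, B=0, C=2, D=8, E=4, F=2) → (A=6, B=0, C=1, D=8, E=2, F=5)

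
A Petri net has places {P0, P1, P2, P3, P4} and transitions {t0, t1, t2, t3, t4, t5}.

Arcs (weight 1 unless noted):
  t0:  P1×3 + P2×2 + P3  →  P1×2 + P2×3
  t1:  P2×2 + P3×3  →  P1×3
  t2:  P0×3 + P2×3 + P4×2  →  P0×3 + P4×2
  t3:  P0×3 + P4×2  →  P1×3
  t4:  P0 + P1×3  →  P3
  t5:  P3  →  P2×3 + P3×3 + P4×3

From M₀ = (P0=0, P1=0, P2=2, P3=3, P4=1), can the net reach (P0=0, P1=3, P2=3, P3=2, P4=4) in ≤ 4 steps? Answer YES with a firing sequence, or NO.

YES — reachable via ⟨t5, t1⟩ (2 firings)

step 1: fire t5:  (P0=0, P1=0, P2=2, P3=3, P4=1) → (P0=0, P1=0, P2=5, P3=5, P4=4)
step 2: fire t1:  (P0=0, P1=0, P2=5, P3=5, P4=4) → (P0=0, P1=3, P2=3, P3=2, P4=4)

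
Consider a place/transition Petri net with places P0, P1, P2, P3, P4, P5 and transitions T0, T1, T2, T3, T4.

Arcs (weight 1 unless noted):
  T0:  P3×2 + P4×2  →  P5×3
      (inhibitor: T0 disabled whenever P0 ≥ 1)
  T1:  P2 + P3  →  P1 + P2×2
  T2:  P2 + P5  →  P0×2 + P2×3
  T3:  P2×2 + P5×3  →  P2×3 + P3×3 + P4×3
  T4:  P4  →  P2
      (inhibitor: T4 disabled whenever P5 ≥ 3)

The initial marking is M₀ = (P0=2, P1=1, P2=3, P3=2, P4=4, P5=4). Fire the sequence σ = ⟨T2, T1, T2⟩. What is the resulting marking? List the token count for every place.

(P0=6, P1=2, P2=8, P3=1, P4=4, P5=2)

step 1: fire T2:  (P0=2, P1=1, P2=3, P3=2, P4=4, P5=4) → (P0=4, P1=1, P2=5, P3=2, P4=4, P5=3)
step 2: fire T1:  (P0=4, P1=1, P2=5, P3=2, P4=4, P5=3) → (P0=4, P1=2, P2=6, P3=1, P4=4, P5=3)
step 3: fire T2:  (P0=4, P1=2, P2=6, P3=1, P4=4, P5=3) → (P0=6, P1=2, P2=8, P3=1, P4=4, P5=2)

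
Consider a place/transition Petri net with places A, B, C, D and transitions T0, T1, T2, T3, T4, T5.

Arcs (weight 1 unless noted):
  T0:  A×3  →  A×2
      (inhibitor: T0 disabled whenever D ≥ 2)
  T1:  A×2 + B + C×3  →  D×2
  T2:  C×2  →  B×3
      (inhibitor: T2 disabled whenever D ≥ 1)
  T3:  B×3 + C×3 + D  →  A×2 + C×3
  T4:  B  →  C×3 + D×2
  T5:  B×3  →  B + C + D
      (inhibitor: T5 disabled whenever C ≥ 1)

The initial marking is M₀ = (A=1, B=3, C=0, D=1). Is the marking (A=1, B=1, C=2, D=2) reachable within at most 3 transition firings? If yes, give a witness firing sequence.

NO — not reachable within 3 firings

depth 0: 1 marking
depth 1: 3 markings reached so far
depth 2: 5 markings reached so far
depth 3: 6 markings reached so far
target is not among the 6 markings reachable within 3 steps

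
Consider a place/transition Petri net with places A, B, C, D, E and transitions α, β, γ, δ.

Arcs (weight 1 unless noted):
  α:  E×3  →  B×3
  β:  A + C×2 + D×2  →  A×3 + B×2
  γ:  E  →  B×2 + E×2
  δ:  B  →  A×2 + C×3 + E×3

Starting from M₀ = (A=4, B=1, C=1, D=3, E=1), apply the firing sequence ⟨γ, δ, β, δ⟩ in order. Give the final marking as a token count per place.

(A=10, B=3, C=5, D=1, E=8)

step 1: fire γ:  (A=4, B=1, C=1, D=3, E=1) → (A=4, B=3, C=1, D=3, E=2)
step 2: fire δ:  (A=4, B=3, C=1, D=3, E=2) → (A=6, B=2, C=4, D=3, E=5)
step 3: fire β:  (A=6, B=2, C=4, D=3, E=5) → (A=8, B=4, C=2, D=1, E=5)
step 4: fire δ:  (A=8, B=4, C=2, D=1, E=5) → (A=10, B=3, C=5, D=1, E=8)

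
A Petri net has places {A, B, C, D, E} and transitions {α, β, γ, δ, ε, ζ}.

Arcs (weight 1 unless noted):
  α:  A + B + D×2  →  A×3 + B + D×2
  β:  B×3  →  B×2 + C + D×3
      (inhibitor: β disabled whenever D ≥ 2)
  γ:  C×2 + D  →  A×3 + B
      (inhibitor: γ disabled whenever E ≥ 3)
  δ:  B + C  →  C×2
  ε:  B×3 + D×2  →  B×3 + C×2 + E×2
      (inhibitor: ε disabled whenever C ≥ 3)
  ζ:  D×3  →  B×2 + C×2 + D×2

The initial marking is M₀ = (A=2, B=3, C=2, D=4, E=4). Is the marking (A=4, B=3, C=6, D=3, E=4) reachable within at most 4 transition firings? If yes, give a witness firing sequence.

YES — reachable via ⟨α, δ, δ, ζ⟩ (4 firings)

step 1: fire α:  (A=2, B=3, C=2, D=4, E=4) → (A=4, B=3, C=2, D=4, E=4)
step 2: fire δ:  (A=4, B=3, C=2, D=4, E=4) → (A=4, B=2, C=3, D=4, E=4)
step 3: fire δ:  (A=4, B=2, C=3, D=4, E=4) → (A=4, B=1, C=4, D=4, E=4)
step 4: fire ζ:  (A=4, B=1, C=4, D=4, E=4) → (A=4, B=3, C=6, D=3, E=4)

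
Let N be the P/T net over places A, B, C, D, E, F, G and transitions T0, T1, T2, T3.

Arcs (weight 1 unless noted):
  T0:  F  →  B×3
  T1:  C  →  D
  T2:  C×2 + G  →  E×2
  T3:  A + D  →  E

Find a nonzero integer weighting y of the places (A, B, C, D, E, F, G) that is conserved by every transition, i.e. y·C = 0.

y = (A:0, B:0, C:1, D:1, E:1, F:0, G:0)

Incidence matrix C (rows=places, cols=transitions):
       T0   T1   T2   T3
    A   0    0    0   -1
    B   3    0    0    0
    C   0   -1   -2    0
    D   0    1    0   -1
    E   0    0    2    1
    F  -1    0    0    0
    G   0    0   -1    0

Candidate y = [0, 0, 1, 1, 1, 0, 0]; check y·C column-wise:
  col T0: 0·3 + 1·0 + 1·0 + 1·0 + 0·-1 = 0
  col T1: 1·-1 + 1·1 + 1·0 = 0
  col T2: 1·-2 + 1·0 + 1·2 + 0·-1 = 0
  col T3: 0·-1 + 1·0 + 1·-1 + 1·1 = 0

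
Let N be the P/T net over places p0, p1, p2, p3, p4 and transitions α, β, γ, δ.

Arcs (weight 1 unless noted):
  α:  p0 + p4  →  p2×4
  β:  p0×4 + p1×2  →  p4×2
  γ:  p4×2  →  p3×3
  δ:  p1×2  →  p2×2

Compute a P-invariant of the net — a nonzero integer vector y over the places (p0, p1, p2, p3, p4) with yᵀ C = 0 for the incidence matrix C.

y = (p0:1, p1:1, p2:1, p3:2, p4:3)

Incidence matrix C (rows=places, cols=transitions):
        α    β    γ    δ
   p0  -1   -4    0    0
   p1   0   -2    0   -2
   p2   4    0    0    2
   p3   0    0    3    0
   p4  -1    2   -2    0

Candidate y = [1, 1, 1, 2, 3]; check y·C column-wise:
  col α: 1·-1 + 1·0 + 1·4 + 2·0 + 3·-1 = 0
  col β: 1·-4 + 1·-2 + 1·0 + 2·0 + 3·2 = 0
  col γ: 1·0 + 1·0 + 1·0 + 2·3 + 3·-2 = 0
  col δ: 1·0 + 1·-2 + 1·2 + 2·0 + 3·0 = 0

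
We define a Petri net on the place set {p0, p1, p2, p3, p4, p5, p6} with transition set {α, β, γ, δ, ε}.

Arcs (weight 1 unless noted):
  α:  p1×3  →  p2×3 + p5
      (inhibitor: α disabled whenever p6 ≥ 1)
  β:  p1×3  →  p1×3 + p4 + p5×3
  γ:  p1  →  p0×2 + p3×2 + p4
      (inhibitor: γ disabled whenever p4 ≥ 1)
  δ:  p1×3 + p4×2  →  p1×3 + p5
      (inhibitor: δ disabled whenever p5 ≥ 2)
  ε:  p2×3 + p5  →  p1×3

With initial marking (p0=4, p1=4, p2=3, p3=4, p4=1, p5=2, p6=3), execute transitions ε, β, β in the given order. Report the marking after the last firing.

(p0=4, p1=7, p2=0, p3=4, p4=3, p5=7, p6=3)

step 1: fire ε:  (p0=4, p1=4, p2=3, p3=4, p4=1, p5=2, p6=3) → (p0=4, p1=7, p2=0, p3=4, p4=1, p5=1, p6=3)
step 2: fire β:  (p0=4, p1=7, p2=0, p3=4, p4=1, p5=1, p6=3) → (p0=4, p1=7, p2=0, p3=4, p4=2, p5=4, p6=3)
step 3: fire β:  (p0=4, p1=7, p2=0, p3=4, p4=2, p5=4, p6=3) → (p0=4, p1=7, p2=0, p3=4, p4=3, p5=7, p6=3)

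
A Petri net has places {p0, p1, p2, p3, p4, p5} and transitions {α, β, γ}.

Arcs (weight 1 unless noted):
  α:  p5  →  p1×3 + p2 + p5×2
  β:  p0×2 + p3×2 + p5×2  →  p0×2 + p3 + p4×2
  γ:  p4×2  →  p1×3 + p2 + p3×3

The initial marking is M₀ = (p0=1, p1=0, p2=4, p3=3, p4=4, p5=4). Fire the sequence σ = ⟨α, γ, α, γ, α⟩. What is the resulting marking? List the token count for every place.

step 1: fire α:  (p0=1, p1=0, p2=4, p3=3, p4=4, p5=4) → (p0=1, p1=3, p2=5, p3=3, p4=4, p5=5)
step 2: fire γ:  (p0=1, p1=3, p2=5, p3=3, p4=4, p5=5) → (p0=1, p1=6, p2=6, p3=6, p4=2, p5=5)
step 3: fire α:  (p0=1, p1=6, p2=6, p3=6, p4=2, p5=5) → (p0=1, p1=9, p2=7, p3=6, p4=2, p5=6)
step 4: fire γ:  (p0=1, p1=9, p2=7, p3=6, p4=2, p5=6) → (p0=1, p1=12, p2=8, p3=9, p4=0, p5=6)
step 5: fire α:  (p0=1, p1=12, p2=8, p3=9, p4=0, p5=6) → (p0=1, p1=15, p2=9, p3=9, p4=0, p5=7)

(p0=1, p1=15, p2=9, p3=9, p4=0, p5=7)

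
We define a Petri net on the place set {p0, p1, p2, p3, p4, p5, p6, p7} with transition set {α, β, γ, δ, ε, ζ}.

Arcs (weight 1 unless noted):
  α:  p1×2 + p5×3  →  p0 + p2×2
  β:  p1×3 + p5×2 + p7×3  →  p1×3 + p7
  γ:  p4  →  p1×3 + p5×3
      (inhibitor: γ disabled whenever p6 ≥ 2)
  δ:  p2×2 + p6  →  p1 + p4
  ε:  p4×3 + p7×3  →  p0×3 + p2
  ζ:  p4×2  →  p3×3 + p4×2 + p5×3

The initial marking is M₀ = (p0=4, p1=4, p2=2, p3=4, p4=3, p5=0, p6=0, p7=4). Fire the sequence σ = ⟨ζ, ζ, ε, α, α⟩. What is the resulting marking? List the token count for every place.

step 1: fire ζ:  (p0=4, p1=4, p2=2, p3=4, p4=3, p5=0, p6=0, p7=4) → (p0=4, p1=4, p2=2, p3=7, p4=3, p5=3, p6=0, p7=4)
step 2: fire ζ:  (p0=4, p1=4, p2=2, p3=7, p4=3, p5=3, p6=0, p7=4) → (p0=4, p1=4, p2=2, p3=10, p4=3, p5=6, p6=0, p7=4)
step 3: fire ε:  (p0=4, p1=4, p2=2, p3=10, p4=3, p5=6, p6=0, p7=4) → (p0=7, p1=4, p2=3, p3=10, p4=0, p5=6, p6=0, p7=1)
step 4: fire α:  (p0=7, p1=4, p2=3, p3=10, p4=0, p5=6, p6=0, p7=1) → (p0=8, p1=2, p2=5, p3=10, p4=0, p5=3, p6=0, p7=1)
step 5: fire α:  (p0=8, p1=2, p2=5, p3=10, p4=0, p5=3, p6=0, p7=1) → (p0=9, p1=0, p2=7, p3=10, p4=0, p5=0, p6=0, p7=1)

(p0=9, p1=0, p2=7, p3=10, p4=0, p5=0, p6=0, p7=1)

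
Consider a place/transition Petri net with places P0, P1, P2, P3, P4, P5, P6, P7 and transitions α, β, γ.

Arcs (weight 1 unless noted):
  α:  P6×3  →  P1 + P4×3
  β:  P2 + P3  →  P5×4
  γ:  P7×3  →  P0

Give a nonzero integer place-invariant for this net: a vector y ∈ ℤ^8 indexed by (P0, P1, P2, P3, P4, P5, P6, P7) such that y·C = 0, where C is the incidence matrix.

y = (P0:0, P1:0, P2:1, P3:-1, P4:0, P5:0, P6:0, P7:0)

Incidence matrix C (rows=places, cols=transitions):
        α    β    γ
   P0   0    0    1
   P1   1    0    0
   P2   0   -1    0
   P3   0   -1    0
   P4   3    0    0
   P5   0    4    0
   P6  -3    0    0
   P7   0    0   -3

Candidate y = [0, 0, 1, -1, 0, 0, 0, 0]; check y·C column-wise:
  col α: 0·1 + 1·0 + -1·0 + 0·3 + 0·-3 = 0
  col β: 1·-1 + -1·-1 + 0·4 = 0
  col γ: 0·1 + 1·0 + -1·0 + 0·-3 = 0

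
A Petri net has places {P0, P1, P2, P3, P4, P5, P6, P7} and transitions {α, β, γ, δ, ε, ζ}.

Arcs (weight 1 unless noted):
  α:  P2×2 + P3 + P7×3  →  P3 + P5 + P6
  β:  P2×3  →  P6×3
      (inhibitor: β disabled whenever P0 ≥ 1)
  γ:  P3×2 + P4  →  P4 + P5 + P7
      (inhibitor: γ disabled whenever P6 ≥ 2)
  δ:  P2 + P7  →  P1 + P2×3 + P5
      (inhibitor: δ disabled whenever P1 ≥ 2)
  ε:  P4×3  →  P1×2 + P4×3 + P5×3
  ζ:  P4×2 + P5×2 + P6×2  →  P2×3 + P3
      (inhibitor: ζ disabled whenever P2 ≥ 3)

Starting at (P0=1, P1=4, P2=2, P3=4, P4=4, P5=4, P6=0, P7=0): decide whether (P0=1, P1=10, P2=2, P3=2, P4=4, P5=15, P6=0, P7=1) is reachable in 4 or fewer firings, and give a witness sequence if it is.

depth 0: 1 marking
depth 1: 3 markings reached so far
depth 2: 6 markings reached so far
depth 3: 9 markings reached so far
depth 4: 12 markings reached so far
target is not among the 12 markings reachable within 4 steps

NO — not reachable within 4 firings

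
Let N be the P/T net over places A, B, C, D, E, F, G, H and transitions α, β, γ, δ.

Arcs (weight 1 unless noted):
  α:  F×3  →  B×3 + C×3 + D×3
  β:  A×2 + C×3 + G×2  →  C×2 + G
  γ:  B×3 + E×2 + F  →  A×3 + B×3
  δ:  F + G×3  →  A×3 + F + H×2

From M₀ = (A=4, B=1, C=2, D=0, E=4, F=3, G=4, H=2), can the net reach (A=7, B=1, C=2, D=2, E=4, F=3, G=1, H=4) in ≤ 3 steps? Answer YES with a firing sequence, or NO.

NO — not reachable within 3 firings

depth 0: 1 marking
depth 1: 3 markings reached so far
depth 2: 5 markings reached so far
depth 3: 6 markings reached so far
target is not among the 6 markings reachable within 3 steps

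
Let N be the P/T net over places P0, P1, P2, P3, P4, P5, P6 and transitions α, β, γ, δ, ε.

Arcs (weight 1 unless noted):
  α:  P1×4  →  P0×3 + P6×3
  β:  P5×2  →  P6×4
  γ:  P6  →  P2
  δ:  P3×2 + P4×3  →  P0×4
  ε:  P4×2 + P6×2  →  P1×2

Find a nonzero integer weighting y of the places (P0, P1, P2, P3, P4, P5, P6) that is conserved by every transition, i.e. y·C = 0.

Incidence matrix C (rows=places, cols=transitions):
        α    β    γ    δ    ε
   P0   3    0    0    4    0
   P1  -4    0    0    0    2
   P2   0    0    1    0    0
   P3   0    0    0   -2    0
   P4   0    0    0   -3   -2
   P5   0   -2    0    0    0
   P6   3    4   -1    0   -2

Candidate y = [8, 6, 0, 7, 6, 0, 0]; check y·C column-wise:
  col α: 8·3 + 6·-4 + 7·0 + 6·0 + 0·3 = 0
  col β: 8·0 + 6·0 + 7·0 + 6·0 + 0·-2 + 0·4 = 0
  col γ: 8·0 + 6·0 + 0·1 + 7·0 + 6·0 + 0·-1 = 0
  col δ: 8·4 + 6·0 + 7·-2 + 6·-3 = 0
  col ε: 8·0 + 6·2 + 7·0 + 6·-2 + 0·-2 = 0

y = (P0:8, P1:6, P2:0, P3:7, P4:6, P5:0, P6:0)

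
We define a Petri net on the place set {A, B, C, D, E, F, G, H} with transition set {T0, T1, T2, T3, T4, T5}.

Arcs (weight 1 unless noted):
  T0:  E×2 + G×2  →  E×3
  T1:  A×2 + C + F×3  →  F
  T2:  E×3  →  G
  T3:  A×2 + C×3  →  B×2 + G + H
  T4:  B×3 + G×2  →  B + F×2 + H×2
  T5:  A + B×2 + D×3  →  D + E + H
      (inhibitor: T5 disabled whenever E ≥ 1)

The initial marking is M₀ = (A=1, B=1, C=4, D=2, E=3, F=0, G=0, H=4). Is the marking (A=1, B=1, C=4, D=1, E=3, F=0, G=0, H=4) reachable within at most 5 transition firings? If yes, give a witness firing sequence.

depth 0: 1 marking
depth 1: 2 markings reached so far
depth 2: 2 markings reached so far
(frontier empty at depth 2; search complete)
target is not among the 2 markings reachable within 5 steps

NO — not reachable within 5 firings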